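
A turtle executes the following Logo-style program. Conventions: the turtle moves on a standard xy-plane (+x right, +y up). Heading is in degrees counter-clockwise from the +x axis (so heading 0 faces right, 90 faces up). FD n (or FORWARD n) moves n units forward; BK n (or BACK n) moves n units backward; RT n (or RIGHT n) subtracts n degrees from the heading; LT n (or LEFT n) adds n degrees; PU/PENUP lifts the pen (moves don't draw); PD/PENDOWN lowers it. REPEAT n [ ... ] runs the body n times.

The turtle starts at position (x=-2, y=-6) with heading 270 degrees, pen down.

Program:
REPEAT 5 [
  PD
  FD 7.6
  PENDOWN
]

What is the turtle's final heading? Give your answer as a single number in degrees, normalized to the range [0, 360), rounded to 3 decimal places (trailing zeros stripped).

Executing turtle program step by step:
Start: pos=(-2,-6), heading=270, pen down
REPEAT 5 [
  -- iteration 1/5 --
  PD: pen down
  FD 7.6: (-2,-6) -> (-2,-13.6) [heading=270, draw]
  PD: pen down
  -- iteration 2/5 --
  PD: pen down
  FD 7.6: (-2,-13.6) -> (-2,-21.2) [heading=270, draw]
  PD: pen down
  -- iteration 3/5 --
  PD: pen down
  FD 7.6: (-2,-21.2) -> (-2,-28.8) [heading=270, draw]
  PD: pen down
  -- iteration 4/5 --
  PD: pen down
  FD 7.6: (-2,-28.8) -> (-2,-36.4) [heading=270, draw]
  PD: pen down
  -- iteration 5/5 --
  PD: pen down
  FD 7.6: (-2,-36.4) -> (-2,-44) [heading=270, draw]
  PD: pen down
]
Final: pos=(-2,-44), heading=270, 5 segment(s) drawn

Answer: 270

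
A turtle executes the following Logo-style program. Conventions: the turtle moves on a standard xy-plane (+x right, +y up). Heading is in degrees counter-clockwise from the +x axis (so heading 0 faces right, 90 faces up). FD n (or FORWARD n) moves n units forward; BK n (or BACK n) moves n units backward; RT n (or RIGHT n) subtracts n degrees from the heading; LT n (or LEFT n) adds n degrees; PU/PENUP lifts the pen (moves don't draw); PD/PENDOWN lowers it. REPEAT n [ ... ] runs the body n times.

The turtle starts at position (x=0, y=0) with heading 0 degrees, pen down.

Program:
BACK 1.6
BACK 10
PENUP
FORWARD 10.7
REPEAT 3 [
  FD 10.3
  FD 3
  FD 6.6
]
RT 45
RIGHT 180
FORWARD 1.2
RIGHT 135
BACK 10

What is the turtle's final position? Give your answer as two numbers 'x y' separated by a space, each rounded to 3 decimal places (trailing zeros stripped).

Executing turtle program step by step:
Start: pos=(0,0), heading=0, pen down
BK 1.6: (0,0) -> (-1.6,0) [heading=0, draw]
BK 10: (-1.6,0) -> (-11.6,0) [heading=0, draw]
PU: pen up
FD 10.7: (-11.6,0) -> (-0.9,0) [heading=0, move]
REPEAT 3 [
  -- iteration 1/3 --
  FD 10.3: (-0.9,0) -> (9.4,0) [heading=0, move]
  FD 3: (9.4,0) -> (12.4,0) [heading=0, move]
  FD 6.6: (12.4,0) -> (19,0) [heading=0, move]
  -- iteration 2/3 --
  FD 10.3: (19,0) -> (29.3,0) [heading=0, move]
  FD 3: (29.3,0) -> (32.3,0) [heading=0, move]
  FD 6.6: (32.3,0) -> (38.9,0) [heading=0, move]
  -- iteration 3/3 --
  FD 10.3: (38.9,0) -> (49.2,0) [heading=0, move]
  FD 3: (49.2,0) -> (52.2,0) [heading=0, move]
  FD 6.6: (52.2,0) -> (58.8,0) [heading=0, move]
]
RT 45: heading 0 -> 315
RT 180: heading 315 -> 135
FD 1.2: (58.8,0) -> (57.951,0.849) [heading=135, move]
RT 135: heading 135 -> 0
BK 10: (57.951,0.849) -> (47.951,0.849) [heading=0, move]
Final: pos=(47.951,0.849), heading=0, 2 segment(s) drawn

Answer: 47.951 0.849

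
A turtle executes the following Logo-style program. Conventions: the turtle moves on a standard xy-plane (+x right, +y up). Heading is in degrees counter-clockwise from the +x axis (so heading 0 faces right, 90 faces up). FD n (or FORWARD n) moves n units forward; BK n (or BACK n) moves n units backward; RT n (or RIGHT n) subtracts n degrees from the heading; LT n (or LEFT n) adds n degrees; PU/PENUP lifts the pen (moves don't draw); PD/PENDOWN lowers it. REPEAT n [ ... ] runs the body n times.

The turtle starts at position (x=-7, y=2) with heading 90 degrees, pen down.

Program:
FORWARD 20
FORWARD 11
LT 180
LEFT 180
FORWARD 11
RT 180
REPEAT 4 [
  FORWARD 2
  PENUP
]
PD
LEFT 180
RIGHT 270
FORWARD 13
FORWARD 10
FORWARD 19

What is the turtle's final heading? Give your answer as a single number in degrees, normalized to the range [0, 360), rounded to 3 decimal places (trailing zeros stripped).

Executing turtle program step by step:
Start: pos=(-7,2), heading=90, pen down
FD 20: (-7,2) -> (-7,22) [heading=90, draw]
FD 11: (-7,22) -> (-7,33) [heading=90, draw]
LT 180: heading 90 -> 270
LT 180: heading 270 -> 90
FD 11: (-7,33) -> (-7,44) [heading=90, draw]
RT 180: heading 90 -> 270
REPEAT 4 [
  -- iteration 1/4 --
  FD 2: (-7,44) -> (-7,42) [heading=270, draw]
  PU: pen up
  -- iteration 2/4 --
  FD 2: (-7,42) -> (-7,40) [heading=270, move]
  PU: pen up
  -- iteration 3/4 --
  FD 2: (-7,40) -> (-7,38) [heading=270, move]
  PU: pen up
  -- iteration 4/4 --
  FD 2: (-7,38) -> (-7,36) [heading=270, move]
  PU: pen up
]
PD: pen down
LT 180: heading 270 -> 90
RT 270: heading 90 -> 180
FD 13: (-7,36) -> (-20,36) [heading=180, draw]
FD 10: (-20,36) -> (-30,36) [heading=180, draw]
FD 19: (-30,36) -> (-49,36) [heading=180, draw]
Final: pos=(-49,36), heading=180, 7 segment(s) drawn

Answer: 180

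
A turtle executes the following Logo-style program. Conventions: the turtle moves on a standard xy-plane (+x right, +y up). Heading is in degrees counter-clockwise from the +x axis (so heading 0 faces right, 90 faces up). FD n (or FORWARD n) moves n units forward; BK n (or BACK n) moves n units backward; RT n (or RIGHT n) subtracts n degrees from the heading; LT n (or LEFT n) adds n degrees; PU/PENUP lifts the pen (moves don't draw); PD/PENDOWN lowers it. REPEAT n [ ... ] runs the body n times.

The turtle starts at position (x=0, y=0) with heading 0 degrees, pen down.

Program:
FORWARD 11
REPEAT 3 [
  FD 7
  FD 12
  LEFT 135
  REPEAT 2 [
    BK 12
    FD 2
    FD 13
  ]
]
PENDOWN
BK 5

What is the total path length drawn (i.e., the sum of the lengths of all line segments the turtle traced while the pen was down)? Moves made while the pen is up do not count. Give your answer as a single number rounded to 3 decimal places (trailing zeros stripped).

Executing turtle program step by step:
Start: pos=(0,0), heading=0, pen down
FD 11: (0,0) -> (11,0) [heading=0, draw]
REPEAT 3 [
  -- iteration 1/3 --
  FD 7: (11,0) -> (18,0) [heading=0, draw]
  FD 12: (18,0) -> (30,0) [heading=0, draw]
  LT 135: heading 0 -> 135
  REPEAT 2 [
    -- iteration 1/2 --
    BK 12: (30,0) -> (38.485,-8.485) [heading=135, draw]
    FD 2: (38.485,-8.485) -> (37.071,-7.071) [heading=135, draw]
    FD 13: (37.071,-7.071) -> (27.879,2.121) [heading=135, draw]
    -- iteration 2/2 --
    BK 12: (27.879,2.121) -> (36.364,-6.364) [heading=135, draw]
    FD 2: (36.364,-6.364) -> (34.95,-4.95) [heading=135, draw]
    FD 13: (34.95,-4.95) -> (25.757,4.243) [heading=135, draw]
  ]
  -- iteration 2/3 --
  FD 7: (25.757,4.243) -> (20.808,9.192) [heading=135, draw]
  FD 12: (20.808,9.192) -> (12.322,17.678) [heading=135, draw]
  LT 135: heading 135 -> 270
  REPEAT 2 [
    -- iteration 1/2 --
    BK 12: (12.322,17.678) -> (12.322,29.678) [heading=270, draw]
    FD 2: (12.322,29.678) -> (12.322,27.678) [heading=270, draw]
    FD 13: (12.322,27.678) -> (12.322,14.678) [heading=270, draw]
    -- iteration 2/2 --
    BK 12: (12.322,14.678) -> (12.322,26.678) [heading=270, draw]
    FD 2: (12.322,26.678) -> (12.322,24.678) [heading=270, draw]
    FD 13: (12.322,24.678) -> (12.322,11.678) [heading=270, draw]
  ]
  -- iteration 3/3 --
  FD 7: (12.322,11.678) -> (12.322,4.678) [heading=270, draw]
  FD 12: (12.322,4.678) -> (12.322,-7.322) [heading=270, draw]
  LT 135: heading 270 -> 45
  REPEAT 2 [
    -- iteration 1/2 --
    BK 12: (12.322,-7.322) -> (3.837,-15.808) [heading=45, draw]
    FD 2: (3.837,-15.808) -> (5.251,-14.393) [heading=45, draw]
    FD 13: (5.251,-14.393) -> (14.444,-5.201) [heading=45, draw]
    -- iteration 2/2 --
    BK 12: (14.444,-5.201) -> (5.958,-13.686) [heading=45, draw]
    FD 2: (5.958,-13.686) -> (7.373,-12.272) [heading=45, draw]
    FD 13: (7.373,-12.272) -> (16.565,-3.08) [heading=45, draw]
  ]
]
PD: pen down
BK 5: (16.565,-3.08) -> (13.029,-6.615) [heading=45, draw]
Final: pos=(13.029,-6.615), heading=45, 26 segment(s) drawn

Segment lengths:
  seg 1: (0,0) -> (11,0), length = 11
  seg 2: (11,0) -> (18,0), length = 7
  seg 3: (18,0) -> (30,0), length = 12
  seg 4: (30,0) -> (38.485,-8.485), length = 12
  seg 5: (38.485,-8.485) -> (37.071,-7.071), length = 2
  seg 6: (37.071,-7.071) -> (27.879,2.121), length = 13
  seg 7: (27.879,2.121) -> (36.364,-6.364), length = 12
  seg 8: (36.364,-6.364) -> (34.95,-4.95), length = 2
  seg 9: (34.95,-4.95) -> (25.757,4.243), length = 13
  seg 10: (25.757,4.243) -> (20.808,9.192), length = 7
  seg 11: (20.808,9.192) -> (12.322,17.678), length = 12
  seg 12: (12.322,17.678) -> (12.322,29.678), length = 12
  seg 13: (12.322,29.678) -> (12.322,27.678), length = 2
  seg 14: (12.322,27.678) -> (12.322,14.678), length = 13
  seg 15: (12.322,14.678) -> (12.322,26.678), length = 12
  seg 16: (12.322,26.678) -> (12.322,24.678), length = 2
  seg 17: (12.322,24.678) -> (12.322,11.678), length = 13
  seg 18: (12.322,11.678) -> (12.322,4.678), length = 7
  seg 19: (12.322,4.678) -> (12.322,-7.322), length = 12
  seg 20: (12.322,-7.322) -> (3.837,-15.808), length = 12
  seg 21: (3.837,-15.808) -> (5.251,-14.393), length = 2
  seg 22: (5.251,-14.393) -> (14.444,-5.201), length = 13
  seg 23: (14.444,-5.201) -> (5.958,-13.686), length = 12
  seg 24: (5.958,-13.686) -> (7.373,-12.272), length = 2
  seg 25: (7.373,-12.272) -> (16.565,-3.08), length = 13
  seg 26: (16.565,-3.08) -> (13.029,-6.615), length = 5
Total = 235

Answer: 235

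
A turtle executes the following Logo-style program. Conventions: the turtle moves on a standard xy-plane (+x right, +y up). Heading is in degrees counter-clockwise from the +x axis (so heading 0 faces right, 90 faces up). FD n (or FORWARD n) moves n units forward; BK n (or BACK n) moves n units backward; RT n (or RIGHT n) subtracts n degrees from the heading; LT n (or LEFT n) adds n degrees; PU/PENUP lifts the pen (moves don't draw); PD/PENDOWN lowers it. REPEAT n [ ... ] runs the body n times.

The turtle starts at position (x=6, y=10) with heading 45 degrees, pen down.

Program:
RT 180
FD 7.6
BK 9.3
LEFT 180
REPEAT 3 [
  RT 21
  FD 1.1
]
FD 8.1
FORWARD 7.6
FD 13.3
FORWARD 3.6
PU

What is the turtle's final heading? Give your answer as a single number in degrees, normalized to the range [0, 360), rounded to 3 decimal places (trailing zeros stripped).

Executing turtle program step by step:
Start: pos=(6,10), heading=45, pen down
RT 180: heading 45 -> 225
FD 7.6: (6,10) -> (0.626,4.626) [heading=225, draw]
BK 9.3: (0.626,4.626) -> (7.202,11.202) [heading=225, draw]
LT 180: heading 225 -> 45
REPEAT 3 [
  -- iteration 1/3 --
  RT 21: heading 45 -> 24
  FD 1.1: (7.202,11.202) -> (8.207,11.649) [heading=24, draw]
  -- iteration 2/3 --
  RT 21: heading 24 -> 3
  FD 1.1: (8.207,11.649) -> (9.305,11.707) [heading=3, draw]
  -- iteration 3/3 --
  RT 21: heading 3 -> 342
  FD 1.1: (9.305,11.707) -> (10.352,11.367) [heading=342, draw]
]
FD 8.1: (10.352,11.367) -> (18.055,8.864) [heading=342, draw]
FD 7.6: (18.055,8.864) -> (25.283,6.516) [heading=342, draw]
FD 13.3: (25.283,6.516) -> (37.932,2.406) [heading=342, draw]
FD 3.6: (37.932,2.406) -> (41.356,1.293) [heading=342, draw]
PU: pen up
Final: pos=(41.356,1.293), heading=342, 9 segment(s) drawn

Answer: 342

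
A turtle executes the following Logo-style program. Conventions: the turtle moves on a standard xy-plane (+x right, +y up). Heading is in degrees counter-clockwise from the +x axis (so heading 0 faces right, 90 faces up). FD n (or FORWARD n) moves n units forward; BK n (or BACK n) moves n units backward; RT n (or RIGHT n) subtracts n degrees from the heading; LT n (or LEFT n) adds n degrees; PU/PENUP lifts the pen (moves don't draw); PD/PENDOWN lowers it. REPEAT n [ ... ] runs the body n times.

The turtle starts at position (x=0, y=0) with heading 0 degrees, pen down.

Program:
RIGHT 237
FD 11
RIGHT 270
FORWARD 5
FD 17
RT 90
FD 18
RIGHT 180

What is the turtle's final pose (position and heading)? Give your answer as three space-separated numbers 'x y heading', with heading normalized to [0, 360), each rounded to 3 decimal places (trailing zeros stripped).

Answer: -34.245 12.339 303

Derivation:
Executing turtle program step by step:
Start: pos=(0,0), heading=0, pen down
RT 237: heading 0 -> 123
FD 11: (0,0) -> (-5.991,9.225) [heading=123, draw]
RT 270: heading 123 -> 213
FD 5: (-5.991,9.225) -> (-10.184,6.502) [heading=213, draw]
FD 17: (-10.184,6.502) -> (-24.442,-2.757) [heading=213, draw]
RT 90: heading 213 -> 123
FD 18: (-24.442,-2.757) -> (-34.245,12.339) [heading=123, draw]
RT 180: heading 123 -> 303
Final: pos=(-34.245,12.339), heading=303, 4 segment(s) drawn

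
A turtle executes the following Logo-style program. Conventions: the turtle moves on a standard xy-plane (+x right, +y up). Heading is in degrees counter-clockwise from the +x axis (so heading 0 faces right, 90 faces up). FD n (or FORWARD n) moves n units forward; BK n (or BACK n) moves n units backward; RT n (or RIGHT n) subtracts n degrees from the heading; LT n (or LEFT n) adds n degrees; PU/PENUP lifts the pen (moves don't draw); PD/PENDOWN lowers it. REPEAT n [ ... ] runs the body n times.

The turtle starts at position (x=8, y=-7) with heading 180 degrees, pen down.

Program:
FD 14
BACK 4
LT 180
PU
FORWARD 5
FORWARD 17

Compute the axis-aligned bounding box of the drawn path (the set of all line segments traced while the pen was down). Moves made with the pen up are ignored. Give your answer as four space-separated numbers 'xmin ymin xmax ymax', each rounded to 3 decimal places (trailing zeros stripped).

Answer: -6 -7 8 -7

Derivation:
Executing turtle program step by step:
Start: pos=(8,-7), heading=180, pen down
FD 14: (8,-7) -> (-6,-7) [heading=180, draw]
BK 4: (-6,-7) -> (-2,-7) [heading=180, draw]
LT 180: heading 180 -> 0
PU: pen up
FD 5: (-2,-7) -> (3,-7) [heading=0, move]
FD 17: (3,-7) -> (20,-7) [heading=0, move]
Final: pos=(20,-7), heading=0, 2 segment(s) drawn

Segment endpoints: x in {-6, -2, 8}, y in {-7, -7, -7}
xmin=-6, ymin=-7, xmax=8, ymax=-7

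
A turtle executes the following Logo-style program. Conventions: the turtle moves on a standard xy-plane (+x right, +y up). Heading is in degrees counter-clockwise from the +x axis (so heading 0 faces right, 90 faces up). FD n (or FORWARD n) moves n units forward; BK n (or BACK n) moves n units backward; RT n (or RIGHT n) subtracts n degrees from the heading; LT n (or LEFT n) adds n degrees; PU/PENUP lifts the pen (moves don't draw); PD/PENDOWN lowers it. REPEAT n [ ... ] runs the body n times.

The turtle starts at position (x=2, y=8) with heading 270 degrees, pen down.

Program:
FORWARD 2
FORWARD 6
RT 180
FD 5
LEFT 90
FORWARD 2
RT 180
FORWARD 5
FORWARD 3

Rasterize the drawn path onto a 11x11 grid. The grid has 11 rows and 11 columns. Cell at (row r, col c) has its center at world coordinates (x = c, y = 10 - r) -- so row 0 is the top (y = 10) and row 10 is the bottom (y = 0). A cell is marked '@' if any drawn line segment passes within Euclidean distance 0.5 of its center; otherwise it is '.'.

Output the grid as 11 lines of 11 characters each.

Answer: ...........
...........
..@........
..@........
..@........
@@@@@@@@@..
..@........
..@........
..@........
..@........
..@........

Derivation:
Segment 0: (2,8) -> (2,6)
Segment 1: (2,6) -> (2,0)
Segment 2: (2,0) -> (2,5)
Segment 3: (2,5) -> (-0,5)
Segment 4: (-0,5) -> (5,5)
Segment 5: (5,5) -> (8,5)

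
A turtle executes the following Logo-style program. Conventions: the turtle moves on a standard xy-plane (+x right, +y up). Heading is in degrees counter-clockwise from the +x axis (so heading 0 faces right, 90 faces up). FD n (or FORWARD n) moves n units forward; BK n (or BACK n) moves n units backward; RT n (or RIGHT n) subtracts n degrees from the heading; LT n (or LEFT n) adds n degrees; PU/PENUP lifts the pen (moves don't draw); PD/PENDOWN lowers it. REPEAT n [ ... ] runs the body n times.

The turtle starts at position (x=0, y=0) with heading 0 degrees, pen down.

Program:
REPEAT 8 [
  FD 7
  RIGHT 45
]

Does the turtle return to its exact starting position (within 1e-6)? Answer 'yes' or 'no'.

Answer: yes

Derivation:
Executing turtle program step by step:
Start: pos=(0,0), heading=0, pen down
REPEAT 8 [
  -- iteration 1/8 --
  FD 7: (0,0) -> (7,0) [heading=0, draw]
  RT 45: heading 0 -> 315
  -- iteration 2/8 --
  FD 7: (7,0) -> (11.95,-4.95) [heading=315, draw]
  RT 45: heading 315 -> 270
  -- iteration 3/8 --
  FD 7: (11.95,-4.95) -> (11.95,-11.95) [heading=270, draw]
  RT 45: heading 270 -> 225
  -- iteration 4/8 --
  FD 7: (11.95,-11.95) -> (7,-16.899) [heading=225, draw]
  RT 45: heading 225 -> 180
  -- iteration 5/8 --
  FD 7: (7,-16.899) -> (0,-16.899) [heading=180, draw]
  RT 45: heading 180 -> 135
  -- iteration 6/8 --
  FD 7: (0,-16.899) -> (-4.95,-11.95) [heading=135, draw]
  RT 45: heading 135 -> 90
  -- iteration 7/8 --
  FD 7: (-4.95,-11.95) -> (-4.95,-4.95) [heading=90, draw]
  RT 45: heading 90 -> 45
  -- iteration 8/8 --
  FD 7: (-4.95,-4.95) -> (0,0) [heading=45, draw]
  RT 45: heading 45 -> 0
]
Final: pos=(0,0), heading=0, 8 segment(s) drawn

Start position: (0, 0)
Final position: (0, 0)
Distance = 0; < 1e-6 -> CLOSED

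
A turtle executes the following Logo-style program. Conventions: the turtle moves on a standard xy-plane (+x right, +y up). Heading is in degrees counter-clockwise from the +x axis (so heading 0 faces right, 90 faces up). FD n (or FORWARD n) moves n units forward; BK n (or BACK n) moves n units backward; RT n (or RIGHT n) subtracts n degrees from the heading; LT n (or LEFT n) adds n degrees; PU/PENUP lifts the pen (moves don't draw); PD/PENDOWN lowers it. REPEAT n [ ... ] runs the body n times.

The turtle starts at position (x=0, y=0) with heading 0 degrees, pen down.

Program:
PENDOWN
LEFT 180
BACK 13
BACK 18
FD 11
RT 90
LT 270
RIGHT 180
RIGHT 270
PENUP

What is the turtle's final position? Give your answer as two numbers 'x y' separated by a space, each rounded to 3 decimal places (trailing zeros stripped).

Answer: 20 0

Derivation:
Executing turtle program step by step:
Start: pos=(0,0), heading=0, pen down
PD: pen down
LT 180: heading 0 -> 180
BK 13: (0,0) -> (13,0) [heading=180, draw]
BK 18: (13,0) -> (31,0) [heading=180, draw]
FD 11: (31,0) -> (20,0) [heading=180, draw]
RT 90: heading 180 -> 90
LT 270: heading 90 -> 0
RT 180: heading 0 -> 180
RT 270: heading 180 -> 270
PU: pen up
Final: pos=(20,0), heading=270, 3 segment(s) drawn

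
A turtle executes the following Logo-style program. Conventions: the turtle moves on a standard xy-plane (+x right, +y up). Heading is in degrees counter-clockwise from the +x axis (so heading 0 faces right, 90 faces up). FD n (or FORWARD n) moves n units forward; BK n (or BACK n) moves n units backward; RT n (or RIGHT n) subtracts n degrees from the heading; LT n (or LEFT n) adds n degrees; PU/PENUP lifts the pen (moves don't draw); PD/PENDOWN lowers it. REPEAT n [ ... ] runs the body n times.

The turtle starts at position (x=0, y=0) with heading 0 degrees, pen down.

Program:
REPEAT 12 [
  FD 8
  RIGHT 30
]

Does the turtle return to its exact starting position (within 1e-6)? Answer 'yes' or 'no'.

Answer: yes

Derivation:
Executing turtle program step by step:
Start: pos=(0,0), heading=0, pen down
REPEAT 12 [
  -- iteration 1/12 --
  FD 8: (0,0) -> (8,0) [heading=0, draw]
  RT 30: heading 0 -> 330
  -- iteration 2/12 --
  FD 8: (8,0) -> (14.928,-4) [heading=330, draw]
  RT 30: heading 330 -> 300
  -- iteration 3/12 --
  FD 8: (14.928,-4) -> (18.928,-10.928) [heading=300, draw]
  RT 30: heading 300 -> 270
  -- iteration 4/12 --
  FD 8: (18.928,-10.928) -> (18.928,-18.928) [heading=270, draw]
  RT 30: heading 270 -> 240
  -- iteration 5/12 --
  FD 8: (18.928,-18.928) -> (14.928,-25.856) [heading=240, draw]
  RT 30: heading 240 -> 210
  -- iteration 6/12 --
  FD 8: (14.928,-25.856) -> (8,-29.856) [heading=210, draw]
  RT 30: heading 210 -> 180
  -- iteration 7/12 --
  FD 8: (8,-29.856) -> (0,-29.856) [heading=180, draw]
  RT 30: heading 180 -> 150
  -- iteration 8/12 --
  FD 8: (0,-29.856) -> (-6.928,-25.856) [heading=150, draw]
  RT 30: heading 150 -> 120
  -- iteration 9/12 --
  FD 8: (-6.928,-25.856) -> (-10.928,-18.928) [heading=120, draw]
  RT 30: heading 120 -> 90
  -- iteration 10/12 --
  FD 8: (-10.928,-18.928) -> (-10.928,-10.928) [heading=90, draw]
  RT 30: heading 90 -> 60
  -- iteration 11/12 --
  FD 8: (-10.928,-10.928) -> (-6.928,-4) [heading=60, draw]
  RT 30: heading 60 -> 30
  -- iteration 12/12 --
  FD 8: (-6.928,-4) -> (0,0) [heading=30, draw]
  RT 30: heading 30 -> 0
]
Final: pos=(0,0), heading=0, 12 segment(s) drawn

Start position: (0, 0)
Final position: (0, 0)
Distance = 0; < 1e-6 -> CLOSED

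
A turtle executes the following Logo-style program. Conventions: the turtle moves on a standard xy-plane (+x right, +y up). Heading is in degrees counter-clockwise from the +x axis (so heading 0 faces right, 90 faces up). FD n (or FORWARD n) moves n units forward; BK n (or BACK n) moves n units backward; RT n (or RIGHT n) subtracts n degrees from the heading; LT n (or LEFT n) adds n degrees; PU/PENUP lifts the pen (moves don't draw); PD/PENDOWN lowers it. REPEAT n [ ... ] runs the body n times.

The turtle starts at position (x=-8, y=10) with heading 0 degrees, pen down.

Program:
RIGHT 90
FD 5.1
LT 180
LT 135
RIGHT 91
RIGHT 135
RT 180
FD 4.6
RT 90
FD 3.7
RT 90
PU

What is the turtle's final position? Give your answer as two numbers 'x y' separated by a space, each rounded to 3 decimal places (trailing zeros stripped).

Answer: -12.535 8.68

Derivation:
Executing turtle program step by step:
Start: pos=(-8,10), heading=0, pen down
RT 90: heading 0 -> 270
FD 5.1: (-8,10) -> (-8,4.9) [heading=270, draw]
LT 180: heading 270 -> 90
LT 135: heading 90 -> 225
RT 91: heading 225 -> 134
RT 135: heading 134 -> 359
RT 180: heading 359 -> 179
FD 4.6: (-8,4.9) -> (-12.599,4.98) [heading=179, draw]
RT 90: heading 179 -> 89
FD 3.7: (-12.599,4.98) -> (-12.535,8.68) [heading=89, draw]
RT 90: heading 89 -> 359
PU: pen up
Final: pos=(-12.535,8.68), heading=359, 3 segment(s) drawn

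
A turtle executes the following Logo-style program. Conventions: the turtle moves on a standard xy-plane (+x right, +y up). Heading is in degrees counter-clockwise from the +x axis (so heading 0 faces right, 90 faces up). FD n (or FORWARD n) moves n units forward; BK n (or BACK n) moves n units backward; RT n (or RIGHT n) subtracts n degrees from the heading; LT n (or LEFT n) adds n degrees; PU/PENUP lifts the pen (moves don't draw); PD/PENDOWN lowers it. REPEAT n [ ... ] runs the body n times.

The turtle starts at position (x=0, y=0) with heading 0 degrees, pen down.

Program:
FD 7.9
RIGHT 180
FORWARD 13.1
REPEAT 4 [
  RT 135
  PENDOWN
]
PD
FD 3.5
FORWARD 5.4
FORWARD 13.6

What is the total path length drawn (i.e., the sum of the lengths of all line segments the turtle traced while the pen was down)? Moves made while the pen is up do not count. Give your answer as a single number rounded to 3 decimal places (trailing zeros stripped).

Answer: 43.5

Derivation:
Executing turtle program step by step:
Start: pos=(0,0), heading=0, pen down
FD 7.9: (0,0) -> (7.9,0) [heading=0, draw]
RT 180: heading 0 -> 180
FD 13.1: (7.9,0) -> (-5.2,0) [heading=180, draw]
REPEAT 4 [
  -- iteration 1/4 --
  RT 135: heading 180 -> 45
  PD: pen down
  -- iteration 2/4 --
  RT 135: heading 45 -> 270
  PD: pen down
  -- iteration 3/4 --
  RT 135: heading 270 -> 135
  PD: pen down
  -- iteration 4/4 --
  RT 135: heading 135 -> 0
  PD: pen down
]
PD: pen down
FD 3.5: (-5.2,0) -> (-1.7,0) [heading=0, draw]
FD 5.4: (-1.7,0) -> (3.7,0) [heading=0, draw]
FD 13.6: (3.7,0) -> (17.3,0) [heading=0, draw]
Final: pos=(17.3,0), heading=0, 5 segment(s) drawn

Segment lengths:
  seg 1: (0,0) -> (7.9,0), length = 7.9
  seg 2: (7.9,0) -> (-5.2,0), length = 13.1
  seg 3: (-5.2,0) -> (-1.7,0), length = 3.5
  seg 4: (-1.7,0) -> (3.7,0), length = 5.4
  seg 5: (3.7,0) -> (17.3,0), length = 13.6
Total = 43.5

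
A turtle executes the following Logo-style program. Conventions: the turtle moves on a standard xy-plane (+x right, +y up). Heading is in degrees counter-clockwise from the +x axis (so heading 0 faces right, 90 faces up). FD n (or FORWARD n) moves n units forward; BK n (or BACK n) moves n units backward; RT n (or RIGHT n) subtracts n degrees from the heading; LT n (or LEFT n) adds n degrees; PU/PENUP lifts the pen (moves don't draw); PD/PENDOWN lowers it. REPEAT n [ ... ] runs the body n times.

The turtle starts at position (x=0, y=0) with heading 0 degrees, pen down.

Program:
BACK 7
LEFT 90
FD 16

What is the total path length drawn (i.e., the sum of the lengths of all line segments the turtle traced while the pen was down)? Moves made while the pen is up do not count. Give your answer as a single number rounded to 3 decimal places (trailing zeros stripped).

Executing turtle program step by step:
Start: pos=(0,0), heading=0, pen down
BK 7: (0,0) -> (-7,0) [heading=0, draw]
LT 90: heading 0 -> 90
FD 16: (-7,0) -> (-7,16) [heading=90, draw]
Final: pos=(-7,16), heading=90, 2 segment(s) drawn

Segment lengths:
  seg 1: (0,0) -> (-7,0), length = 7
  seg 2: (-7,0) -> (-7,16), length = 16
Total = 23

Answer: 23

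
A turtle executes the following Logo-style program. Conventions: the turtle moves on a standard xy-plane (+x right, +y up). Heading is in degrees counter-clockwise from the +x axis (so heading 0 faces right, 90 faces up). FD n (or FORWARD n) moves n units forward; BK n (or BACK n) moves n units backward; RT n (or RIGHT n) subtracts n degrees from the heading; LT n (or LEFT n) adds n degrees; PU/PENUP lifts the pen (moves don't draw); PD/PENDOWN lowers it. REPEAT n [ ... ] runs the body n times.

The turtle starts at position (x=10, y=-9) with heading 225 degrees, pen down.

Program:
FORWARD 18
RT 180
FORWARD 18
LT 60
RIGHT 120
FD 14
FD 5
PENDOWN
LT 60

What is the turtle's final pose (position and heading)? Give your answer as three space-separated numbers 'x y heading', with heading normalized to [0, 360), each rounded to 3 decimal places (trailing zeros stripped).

Answer: 28.353 -13.918 45

Derivation:
Executing turtle program step by step:
Start: pos=(10,-9), heading=225, pen down
FD 18: (10,-9) -> (-2.728,-21.728) [heading=225, draw]
RT 180: heading 225 -> 45
FD 18: (-2.728,-21.728) -> (10,-9) [heading=45, draw]
LT 60: heading 45 -> 105
RT 120: heading 105 -> 345
FD 14: (10,-9) -> (23.523,-12.623) [heading=345, draw]
FD 5: (23.523,-12.623) -> (28.353,-13.918) [heading=345, draw]
PD: pen down
LT 60: heading 345 -> 45
Final: pos=(28.353,-13.918), heading=45, 4 segment(s) drawn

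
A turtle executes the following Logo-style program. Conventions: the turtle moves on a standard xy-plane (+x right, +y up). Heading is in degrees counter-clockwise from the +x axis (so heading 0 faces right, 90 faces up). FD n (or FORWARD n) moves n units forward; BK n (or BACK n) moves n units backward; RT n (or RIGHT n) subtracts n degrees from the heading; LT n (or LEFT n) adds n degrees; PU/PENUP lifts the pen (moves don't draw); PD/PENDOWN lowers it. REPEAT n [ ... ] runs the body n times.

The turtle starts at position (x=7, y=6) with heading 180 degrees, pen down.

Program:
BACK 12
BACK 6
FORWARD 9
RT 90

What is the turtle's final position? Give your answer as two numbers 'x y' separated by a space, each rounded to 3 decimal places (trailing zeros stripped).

Answer: 16 6

Derivation:
Executing turtle program step by step:
Start: pos=(7,6), heading=180, pen down
BK 12: (7,6) -> (19,6) [heading=180, draw]
BK 6: (19,6) -> (25,6) [heading=180, draw]
FD 9: (25,6) -> (16,6) [heading=180, draw]
RT 90: heading 180 -> 90
Final: pos=(16,6), heading=90, 3 segment(s) drawn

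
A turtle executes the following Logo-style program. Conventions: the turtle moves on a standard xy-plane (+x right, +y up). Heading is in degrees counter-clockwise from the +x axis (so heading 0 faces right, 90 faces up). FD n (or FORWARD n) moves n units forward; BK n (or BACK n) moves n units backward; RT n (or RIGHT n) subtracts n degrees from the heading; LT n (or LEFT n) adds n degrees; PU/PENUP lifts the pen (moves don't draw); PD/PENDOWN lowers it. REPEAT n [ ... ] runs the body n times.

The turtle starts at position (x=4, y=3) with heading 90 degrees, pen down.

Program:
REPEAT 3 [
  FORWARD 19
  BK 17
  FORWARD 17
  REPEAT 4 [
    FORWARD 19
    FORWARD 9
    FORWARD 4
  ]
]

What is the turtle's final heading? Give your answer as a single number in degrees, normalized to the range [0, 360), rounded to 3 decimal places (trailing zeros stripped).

Executing turtle program step by step:
Start: pos=(4,3), heading=90, pen down
REPEAT 3 [
  -- iteration 1/3 --
  FD 19: (4,3) -> (4,22) [heading=90, draw]
  BK 17: (4,22) -> (4,5) [heading=90, draw]
  FD 17: (4,5) -> (4,22) [heading=90, draw]
  REPEAT 4 [
    -- iteration 1/4 --
    FD 19: (4,22) -> (4,41) [heading=90, draw]
    FD 9: (4,41) -> (4,50) [heading=90, draw]
    FD 4: (4,50) -> (4,54) [heading=90, draw]
    -- iteration 2/4 --
    FD 19: (4,54) -> (4,73) [heading=90, draw]
    FD 9: (4,73) -> (4,82) [heading=90, draw]
    FD 4: (4,82) -> (4,86) [heading=90, draw]
    -- iteration 3/4 --
    FD 19: (4,86) -> (4,105) [heading=90, draw]
    FD 9: (4,105) -> (4,114) [heading=90, draw]
    FD 4: (4,114) -> (4,118) [heading=90, draw]
    -- iteration 4/4 --
    FD 19: (4,118) -> (4,137) [heading=90, draw]
    FD 9: (4,137) -> (4,146) [heading=90, draw]
    FD 4: (4,146) -> (4,150) [heading=90, draw]
  ]
  -- iteration 2/3 --
  FD 19: (4,150) -> (4,169) [heading=90, draw]
  BK 17: (4,169) -> (4,152) [heading=90, draw]
  FD 17: (4,152) -> (4,169) [heading=90, draw]
  REPEAT 4 [
    -- iteration 1/4 --
    FD 19: (4,169) -> (4,188) [heading=90, draw]
    FD 9: (4,188) -> (4,197) [heading=90, draw]
    FD 4: (4,197) -> (4,201) [heading=90, draw]
    -- iteration 2/4 --
    FD 19: (4,201) -> (4,220) [heading=90, draw]
    FD 9: (4,220) -> (4,229) [heading=90, draw]
    FD 4: (4,229) -> (4,233) [heading=90, draw]
    -- iteration 3/4 --
    FD 19: (4,233) -> (4,252) [heading=90, draw]
    FD 9: (4,252) -> (4,261) [heading=90, draw]
    FD 4: (4,261) -> (4,265) [heading=90, draw]
    -- iteration 4/4 --
    FD 19: (4,265) -> (4,284) [heading=90, draw]
    FD 9: (4,284) -> (4,293) [heading=90, draw]
    FD 4: (4,293) -> (4,297) [heading=90, draw]
  ]
  -- iteration 3/3 --
  FD 19: (4,297) -> (4,316) [heading=90, draw]
  BK 17: (4,316) -> (4,299) [heading=90, draw]
  FD 17: (4,299) -> (4,316) [heading=90, draw]
  REPEAT 4 [
    -- iteration 1/4 --
    FD 19: (4,316) -> (4,335) [heading=90, draw]
    FD 9: (4,335) -> (4,344) [heading=90, draw]
    FD 4: (4,344) -> (4,348) [heading=90, draw]
    -- iteration 2/4 --
    FD 19: (4,348) -> (4,367) [heading=90, draw]
    FD 9: (4,367) -> (4,376) [heading=90, draw]
    FD 4: (4,376) -> (4,380) [heading=90, draw]
    -- iteration 3/4 --
    FD 19: (4,380) -> (4,399) [heading=90, draw]
    FD 9: (4,399) -> (4,408) [heading=90, draw]
    FD 4: (4,408) -> (4,412) [heading=90, draw]
    -- iteration 4/4 --
    FD 19: (4,412) -> (4,431) [heading=90, draw]
    FD 9: (4,431) -> (4,440) [heading=90, draw]
    FD 4: (4,440) -> (4,444) [heading=90, draw]
  ]
]
Final: pos=(4,444), heading=90, 45 segment(s) drawn

Answer: 90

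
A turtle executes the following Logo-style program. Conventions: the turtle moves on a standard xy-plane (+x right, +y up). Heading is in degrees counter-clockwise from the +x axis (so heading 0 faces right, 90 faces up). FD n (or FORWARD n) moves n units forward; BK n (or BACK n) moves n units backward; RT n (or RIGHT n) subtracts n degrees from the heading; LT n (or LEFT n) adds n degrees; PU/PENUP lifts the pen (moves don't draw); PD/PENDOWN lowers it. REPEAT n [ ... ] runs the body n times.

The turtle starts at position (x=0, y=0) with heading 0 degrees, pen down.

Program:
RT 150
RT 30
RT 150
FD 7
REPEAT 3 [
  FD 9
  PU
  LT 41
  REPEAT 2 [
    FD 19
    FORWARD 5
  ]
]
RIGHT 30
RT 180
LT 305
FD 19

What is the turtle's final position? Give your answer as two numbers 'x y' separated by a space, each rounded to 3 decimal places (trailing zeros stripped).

Answer: -38.825 118.919

Derivation:
Executing turtle program step by step:
Start: pos=(0,0), heading=0, pen down
RT 150: heading 0 -> 210
RT 30: heading 210 -> 180
RT 150: heading 180 -> 30
FD 7: (0,0) -> (6.062,3.5) [heading=30, draw]
REPEAT 3 [
  -- iteration 1/3 --
  FD 9: (6.062,3.5) -> (13.856,8) [heading=30, draw]
  PU: pen up
  LT 41: heading 30 -> 71
  REPEAT 2 [
    -- iteration 1/2 --
    FD 19: (13.856,8) -> (20.042,25.965) [heading=71, move]
    FD 5: (20.042,25.965) -> (21.67,30.692) [heading=71, move]
    -- iteration 2/2 --
    FD 19: (21.67,30.692) -> (27.856,48.657) [heading=71, move]
    FD 5: (27.856,48.657) -> (29.484,53.385) [heading=71, move]
  ]
  -- iteration 2/3 --
  FD 9: (29.484,53.385) -> (32.414,61.895) [heading=71, move]
  PU: pen up
  LT 41: heading 71 -> 112
  REPEAT 2 [
    -- iteration 1/2 --
    FD 19: (32.414,61.895) -> (25.296,79.511) [heading=112, move]
    FD 5: (25.296,79.511) -> (23.423,84.147) [heading=112, move]
    -- iteration 2/2 --
    FD 19: (23.423,84.147) -> (16.306,101.763) [heading=112, move]
    FD 5: (16.306,101.763) -> (14.433,106.399) [heading=112, move]
  ]
  -- iteration 3/3 --
  FD 9: (14.433,106.399) -> (11.061,114.744) [heading=112, move]
  PU: pen up
  LT 41: heading 112 -> 153
  REPEAT 2 [
    -- iteration 1/2 --
    FD 19: (11.061,114.744) -> (-5.868,123.37) [heading=153, move]
    FD 5: (-5.868,123.37) -> (-10.323,125.64) [heading=153, move]
    -- iteration 2/2 --
    FD 19: (-10.323,125.64) -> (-27.252,134.266) [heading=153, move]
    FD 5: (-27.252,134.266) -> (-31.707,136.536) [heading=153, move]
  ]
]
RT 30: heading 153 -> 123
RT 180: heading 123 -> 303
LT 305: heading 303 -> 248
FD 19: (-31.707,136.536) -> (-38.825,118.919) [heading=248, move]
Final: pos=(-38.825,118.919), heading=248, 2 segment(s) drawn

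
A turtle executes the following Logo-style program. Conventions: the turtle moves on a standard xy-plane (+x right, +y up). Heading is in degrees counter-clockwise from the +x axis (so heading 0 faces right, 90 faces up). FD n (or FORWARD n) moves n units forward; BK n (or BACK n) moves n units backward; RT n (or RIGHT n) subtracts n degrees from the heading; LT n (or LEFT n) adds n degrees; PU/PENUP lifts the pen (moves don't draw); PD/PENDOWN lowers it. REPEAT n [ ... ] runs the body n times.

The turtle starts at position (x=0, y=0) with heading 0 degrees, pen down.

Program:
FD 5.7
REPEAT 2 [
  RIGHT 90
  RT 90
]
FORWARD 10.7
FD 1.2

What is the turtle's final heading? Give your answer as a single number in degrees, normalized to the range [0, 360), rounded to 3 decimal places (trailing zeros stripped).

Answer: 0

Derivation:
Executing turtle program step by step:
Start: pos=(0,0), heading=0, pen down
FD 5.7: (0,0) -> (5.7,0) [heading=0, draw]
REPEAT 2 [
  -- iteration 1/2 --
  RT 90: heading 0 -> 270
  RT 90: heading 270 -> 180
  -- iteration 2/2 --
  RT 90: heading 180 -> 90
  RT 90: heading 90 -> 0
]
FD 10.7: (5.7,0) -> (16.4,0) [heading=0, draw]
FD 1.2: (16.4,0) -> (17.6,0) [heading=0, draw]
Final: pos=(17.6,0), heading=0, 3 segment(s) drawn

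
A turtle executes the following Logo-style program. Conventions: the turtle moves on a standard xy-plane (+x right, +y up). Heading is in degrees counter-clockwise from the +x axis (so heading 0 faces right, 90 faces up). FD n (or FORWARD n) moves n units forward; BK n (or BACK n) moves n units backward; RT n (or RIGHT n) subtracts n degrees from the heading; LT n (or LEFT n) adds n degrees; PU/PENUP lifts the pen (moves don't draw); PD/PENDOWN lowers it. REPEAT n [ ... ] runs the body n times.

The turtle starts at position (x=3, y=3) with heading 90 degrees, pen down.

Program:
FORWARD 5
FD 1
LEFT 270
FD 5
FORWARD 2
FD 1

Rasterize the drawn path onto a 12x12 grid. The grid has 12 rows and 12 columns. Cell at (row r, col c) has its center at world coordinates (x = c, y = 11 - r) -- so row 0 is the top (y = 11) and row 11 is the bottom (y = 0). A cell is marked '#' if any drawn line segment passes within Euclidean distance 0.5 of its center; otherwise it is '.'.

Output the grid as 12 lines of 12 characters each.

Segment 0: (3,3) -> (3,8)
Segment 1: (3,8) -> (3,9)
Segment 2: (3,9) -> (8,9)
Segment 3: (8,9) -> (10,9)
Segment 4: (10,9) -> (11,9)

Answer: ............
............
...#########
...#........
...#........
...#........
...#........
...#........
...#........
............
............
............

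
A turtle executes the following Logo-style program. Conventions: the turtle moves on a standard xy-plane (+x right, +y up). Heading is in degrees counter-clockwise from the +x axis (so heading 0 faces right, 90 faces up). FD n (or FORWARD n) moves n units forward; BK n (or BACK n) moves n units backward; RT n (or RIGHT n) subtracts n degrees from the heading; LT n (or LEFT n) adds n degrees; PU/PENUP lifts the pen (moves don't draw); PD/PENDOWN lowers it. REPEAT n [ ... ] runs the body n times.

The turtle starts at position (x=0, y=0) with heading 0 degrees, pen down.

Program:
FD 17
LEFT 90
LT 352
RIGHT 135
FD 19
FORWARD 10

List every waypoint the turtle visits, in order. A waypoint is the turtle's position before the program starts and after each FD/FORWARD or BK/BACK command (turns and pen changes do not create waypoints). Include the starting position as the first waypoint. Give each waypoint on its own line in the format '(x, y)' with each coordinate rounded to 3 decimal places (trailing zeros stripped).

Answer: (0, 0)
(17, 0)
(28.434, -15.174)
(34.453, -23.16)

Derivation:
Executing turtle program step by step:
Start: pos=(0,0), heading=0, pen down
FD 17: (0,0) -> (17,0) [heading=0, draw]
LT 90: heading 0 -> 90
LT 352: heading 90 -> 82
RT 135: heading 82 -> 307
FD 19: (17,0) -> (28.434,-15.174) [heading=307, draw]
FD 10: (28.434,-15.174) -> (34.453,-23.16) [heading=307, draw]
Final: pos=(34.453,-23.16), heading=307, 3 segment(s) drawn
Waypoints (4 total):
(0, 0)
(17, 0)
(28.434, -15.174)
(34.453, -23.16)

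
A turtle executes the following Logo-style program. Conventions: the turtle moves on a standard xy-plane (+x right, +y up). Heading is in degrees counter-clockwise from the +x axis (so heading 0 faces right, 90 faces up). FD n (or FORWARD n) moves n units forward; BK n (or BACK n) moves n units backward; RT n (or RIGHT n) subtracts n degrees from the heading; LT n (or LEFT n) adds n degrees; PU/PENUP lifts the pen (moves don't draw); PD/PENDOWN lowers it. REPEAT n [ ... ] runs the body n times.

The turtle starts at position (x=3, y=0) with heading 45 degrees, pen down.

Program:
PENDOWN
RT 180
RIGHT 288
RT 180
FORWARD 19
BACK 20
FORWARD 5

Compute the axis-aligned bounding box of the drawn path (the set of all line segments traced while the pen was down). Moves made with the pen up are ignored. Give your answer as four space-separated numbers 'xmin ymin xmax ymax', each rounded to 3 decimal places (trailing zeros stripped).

Executing turtle program step by step:
Start: pos=(3,0), heading=45, pen down
PD: pen down
RT 180: heading 45 -> 225
RT 288: heading 225 -> 297
RT 180: heading 297 -> 117
FD 19: (3,0) -> (-5.626,16.929) [heading=117, draw]
BK 20: (-5.626,16.929) -> (3.454,-0.891) [heading=117, draw]
FD 5: (3.454,-0.891) -> (1.184,3.564) [heading=117, draw]
Final: pos=(1.184,3.564), heading=117, 3 segment(s) drawn

Segment endpoints: x in {-5.626, 1.184, 3, 3.454}, y in {-0.891, 0, 3.564, 16.929}
xmin=-5.626, ymin=-0.891, xmax=3.454, ymax=16.929

Answer: -5.626 -0.891 3.454 16.929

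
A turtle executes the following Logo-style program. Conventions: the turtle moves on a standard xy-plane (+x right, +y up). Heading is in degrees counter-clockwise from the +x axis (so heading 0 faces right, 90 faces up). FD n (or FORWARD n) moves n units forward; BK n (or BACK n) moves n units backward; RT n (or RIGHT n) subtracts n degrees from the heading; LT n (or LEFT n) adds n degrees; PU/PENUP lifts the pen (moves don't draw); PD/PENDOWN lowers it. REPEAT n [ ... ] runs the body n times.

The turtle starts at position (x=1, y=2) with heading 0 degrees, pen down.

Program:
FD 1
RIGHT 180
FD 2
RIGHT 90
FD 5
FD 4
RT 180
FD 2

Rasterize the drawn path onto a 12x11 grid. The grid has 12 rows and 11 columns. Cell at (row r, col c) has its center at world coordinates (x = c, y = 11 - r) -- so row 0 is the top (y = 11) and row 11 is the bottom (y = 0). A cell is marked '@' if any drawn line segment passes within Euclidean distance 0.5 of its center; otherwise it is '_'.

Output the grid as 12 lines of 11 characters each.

Answer: @__________
@__________
@__________
@__________
@__________
@__________
@__________
@__________
@__________
@@@________
___________
___________

Derivation:
Segment 0: (1,2) -> (2,2)
Segment 1: (2,2) -> (0,2)
Segment 2: (0,2) -> (-0,7)
Segment 3: (-0,7) -> (-0,11)
Segment 4: (-0,11) -> (-0,9)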